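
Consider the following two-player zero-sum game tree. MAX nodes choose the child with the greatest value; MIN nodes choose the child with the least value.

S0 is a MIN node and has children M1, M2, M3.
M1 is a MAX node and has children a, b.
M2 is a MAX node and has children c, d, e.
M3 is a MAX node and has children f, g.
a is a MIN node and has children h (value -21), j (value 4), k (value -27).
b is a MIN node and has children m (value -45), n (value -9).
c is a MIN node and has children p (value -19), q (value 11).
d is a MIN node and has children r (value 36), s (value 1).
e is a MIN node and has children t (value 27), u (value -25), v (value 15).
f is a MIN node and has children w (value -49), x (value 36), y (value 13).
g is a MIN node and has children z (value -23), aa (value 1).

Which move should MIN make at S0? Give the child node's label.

a (MIN): min(-21, 4, -27) = -27
b (MIN): min(-45, -9) = -45
M1 (MAX): max(-27, -45) = -27
c (MIN): min(-19, 11) = -19
d (MIN): min(36, 1) = 1
e (MIN): min(27, -25, 15) = -25
M2 (MAX): max(-19, 1, -25) = 1
f (MIN): min(-49, 36, 13) = -49
g (MIN): min(-23, 1) = -23
M3 (MAX): max(-49, -23) = -23
S0 (MIN): min(-27, 1, -23) = -27
MIN at S0 wants the lowest of {M1=-27, M2=1, M3=-23}, so chooses M1.

M1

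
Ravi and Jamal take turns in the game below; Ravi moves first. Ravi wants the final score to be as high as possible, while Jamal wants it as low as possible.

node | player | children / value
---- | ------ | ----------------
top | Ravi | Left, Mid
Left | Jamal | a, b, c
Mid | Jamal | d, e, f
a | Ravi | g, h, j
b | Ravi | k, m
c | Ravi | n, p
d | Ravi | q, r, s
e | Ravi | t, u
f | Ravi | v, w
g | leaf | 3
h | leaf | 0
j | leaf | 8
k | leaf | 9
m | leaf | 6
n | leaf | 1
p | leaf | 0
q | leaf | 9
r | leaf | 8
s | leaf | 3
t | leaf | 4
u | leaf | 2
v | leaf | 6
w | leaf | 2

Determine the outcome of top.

4

a (Ravi): max(3, 0, 8) = 8
b (Ravi): max(9, 6) = 9
c (Ravi): max(1, 0) = 1
Left (Jamal): min(8, 9, 1) = 1
d (Ravi): max(9, 8, 3) = 9
e (Ravi): max(4, 2) = 4
f (Ravi): max(6, 2) = 6
Mid (Jamal): min(9, 4, 6) = 4
top (Ravi): max(1, 4) = 4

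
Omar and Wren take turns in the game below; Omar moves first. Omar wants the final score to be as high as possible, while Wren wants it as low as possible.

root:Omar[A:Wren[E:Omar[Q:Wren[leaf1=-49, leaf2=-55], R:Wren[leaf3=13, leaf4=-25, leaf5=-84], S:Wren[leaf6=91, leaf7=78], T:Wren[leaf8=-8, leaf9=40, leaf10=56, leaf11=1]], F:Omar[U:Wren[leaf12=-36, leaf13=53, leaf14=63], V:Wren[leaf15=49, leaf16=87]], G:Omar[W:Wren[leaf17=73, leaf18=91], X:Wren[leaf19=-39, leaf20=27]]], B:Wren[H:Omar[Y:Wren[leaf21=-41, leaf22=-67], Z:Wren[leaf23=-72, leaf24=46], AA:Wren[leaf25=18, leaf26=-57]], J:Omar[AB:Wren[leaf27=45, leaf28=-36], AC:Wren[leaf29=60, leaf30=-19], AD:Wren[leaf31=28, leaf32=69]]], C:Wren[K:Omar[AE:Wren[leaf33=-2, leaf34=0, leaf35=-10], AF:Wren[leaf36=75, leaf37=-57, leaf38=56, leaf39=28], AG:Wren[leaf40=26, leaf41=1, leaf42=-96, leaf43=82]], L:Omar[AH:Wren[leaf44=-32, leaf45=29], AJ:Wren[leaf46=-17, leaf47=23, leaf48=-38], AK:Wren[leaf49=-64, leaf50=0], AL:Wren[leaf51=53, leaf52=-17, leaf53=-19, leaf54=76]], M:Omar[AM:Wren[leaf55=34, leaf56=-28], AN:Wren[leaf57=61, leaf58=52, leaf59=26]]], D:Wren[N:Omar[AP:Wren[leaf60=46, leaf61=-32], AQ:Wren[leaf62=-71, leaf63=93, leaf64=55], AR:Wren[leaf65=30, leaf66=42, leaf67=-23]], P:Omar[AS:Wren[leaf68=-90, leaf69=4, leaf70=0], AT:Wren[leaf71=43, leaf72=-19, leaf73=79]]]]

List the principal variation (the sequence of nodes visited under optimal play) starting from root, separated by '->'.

Q (Wren): min(-49, -55) = -55
R (Wren): min(13, -25, -84) = -84
S (Wren): min(91, 78) = 78
T (Wren): min(-8, 40, 56, 1) = -8
E (Omar): max(-55, -84, 78, -8) = 78
U (Wren): min(-36, 53, 63) = -36
V (Wren): min(49, 87) = 49
F (Omar): max(-36, 49) = 49
W (Wren): min(73, 91) = 73
X (Wren): min(-39, 27) = -39
G (Omar): max(73, -39) = 73
A (Wren): min(78, 49, 73) = 49
Y (Wren): min(-41, -67) = -67
Z (Wren): min(-72, 46) = -72
AA (Wren): min(18, -57) = -57
H (Omar): max(-67, -72, -57) = -57
AB (Wren): min(45, -36) = -36
AC (Wren): min(60, -19) = -19
AD (Wren): min(28, 69) = 28
J (Omar): max(-36, -19, 28) = 28
B (Wren): min(-57, 28) = -57
AE (Wren): min(-2, 0, -10) = -10
AF (Wren): min(75, -57, 56, 28) = -57
AG (Wren): min(26, 1, -96, 82) = -96
K (Omar): max(-10, -57, -96) = -10
AH (Wren): min(-32, 29) = -32
AJ (Wren): min(-17, 23, -38) = -38
AK (Wren): min(-64, 0) = -64
AL (Wren): min(53, -17, -19, 76) = -19
L (Omar): max(-32, -38, -64, -19) = -19
AM (Wren): min(34, -28) = -28
AN (Wren): min(61, 52, 26) = 26
M (Omar): max(-28, 26) = 26
C (Wren): min(-10, -19, 26) = -19
AP (Wren): min(46, -32) = -32
AQ (Wren): min(-71, 93, 55) = -71
AR (Wren): min(30, 42, -23) = -23
N (Omar): max(-32, -71, -23) = -23
AS (Wren): min(-90, 4, 0) = -90
AT (Wren): min(43, -19, 79) = -19
P (Omar): max(-90, -19) = -19
D (Wren): min(-23, -19) = -23
root (Omar): max(49, -57, -19, -23) = 49
At root, Omar picks A (highest: 49).
At A, Wren picks F (lowest: 49).
At F, Omar picks V (highest: 49).
At V, Wren picks leaf15 (lowest: 49).
Terminal value 49.

root -> A -> F -> V -> leaf15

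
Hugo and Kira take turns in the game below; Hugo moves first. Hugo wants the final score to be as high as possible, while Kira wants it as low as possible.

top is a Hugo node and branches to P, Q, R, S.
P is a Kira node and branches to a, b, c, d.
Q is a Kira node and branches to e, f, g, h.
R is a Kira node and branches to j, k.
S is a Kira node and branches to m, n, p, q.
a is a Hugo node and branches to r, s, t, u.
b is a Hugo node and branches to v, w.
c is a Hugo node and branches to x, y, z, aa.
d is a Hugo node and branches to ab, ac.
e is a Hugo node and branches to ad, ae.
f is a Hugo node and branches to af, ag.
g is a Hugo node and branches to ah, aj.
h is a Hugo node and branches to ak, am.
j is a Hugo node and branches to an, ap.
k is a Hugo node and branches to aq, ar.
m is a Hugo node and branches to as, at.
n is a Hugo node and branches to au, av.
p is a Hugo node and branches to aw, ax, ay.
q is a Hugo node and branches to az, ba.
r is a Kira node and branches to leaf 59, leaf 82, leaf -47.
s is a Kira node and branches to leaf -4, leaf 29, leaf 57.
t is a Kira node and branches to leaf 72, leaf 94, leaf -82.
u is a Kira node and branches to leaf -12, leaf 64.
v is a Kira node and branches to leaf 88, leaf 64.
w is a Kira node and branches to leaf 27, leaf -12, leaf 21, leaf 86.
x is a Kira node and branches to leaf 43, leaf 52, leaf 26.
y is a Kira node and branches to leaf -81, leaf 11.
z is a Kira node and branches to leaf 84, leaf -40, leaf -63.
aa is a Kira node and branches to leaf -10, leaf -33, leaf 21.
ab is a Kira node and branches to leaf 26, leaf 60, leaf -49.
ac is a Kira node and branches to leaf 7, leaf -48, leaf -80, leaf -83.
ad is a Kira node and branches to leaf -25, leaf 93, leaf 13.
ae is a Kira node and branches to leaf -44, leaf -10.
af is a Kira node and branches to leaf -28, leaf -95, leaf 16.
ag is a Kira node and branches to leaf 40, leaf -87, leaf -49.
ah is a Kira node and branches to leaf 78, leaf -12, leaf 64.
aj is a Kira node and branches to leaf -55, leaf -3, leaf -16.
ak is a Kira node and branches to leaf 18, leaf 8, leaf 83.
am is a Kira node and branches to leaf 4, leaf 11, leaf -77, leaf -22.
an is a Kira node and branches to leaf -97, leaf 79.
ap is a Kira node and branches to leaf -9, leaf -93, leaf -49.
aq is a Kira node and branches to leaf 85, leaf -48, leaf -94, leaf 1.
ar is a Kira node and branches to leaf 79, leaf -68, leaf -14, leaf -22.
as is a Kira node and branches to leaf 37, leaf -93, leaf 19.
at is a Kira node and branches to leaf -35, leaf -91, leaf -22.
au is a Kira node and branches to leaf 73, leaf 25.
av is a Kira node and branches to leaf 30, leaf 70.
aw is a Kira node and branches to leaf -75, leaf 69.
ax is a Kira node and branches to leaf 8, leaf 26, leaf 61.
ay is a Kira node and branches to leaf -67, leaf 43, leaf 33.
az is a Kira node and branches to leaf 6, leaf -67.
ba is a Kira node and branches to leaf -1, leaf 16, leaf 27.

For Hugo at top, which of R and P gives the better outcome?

an (Kira): min(-97, 79) = -97
ap (Kira): min(-9, -93, -49) = -93
j (Hugo): max(-97, -93) = -93
aq (Kira): min(85, -48, -94, 1) = -94
ar (Kira): min(79, -68, -14, -22) = -68
k (Hugo): max(-94, -68) = -68
R (Kira): min(-93, -68) = -93
r (Kira): min(59, 82, -47) = -47
s (Kira): min(-4, 29, 57) = -4
t (Kira): min(72, 94, -82) = -82
u (Kira): min(-12, 64) = -12
a (Hugo): max(-47, -4, -82, -12) = -4
v (Kira): min(88, 64) = 64
w (Kira): min(27, -12, 21, 86) = -12
b (Hugo): max(64, -12) = 64
x (Kira): min(43, 52, 26) = 26
y (Kira): min(-81, 11) = -81
z (Kira): min(84, -40, -63) = -63
aa (Kira): min(-10, -33, 21) = -33
c (Hugo): max(26, -81, -63, -33) = 26
ab (Kira): min(26, 60, -49) = -49
ac (Kira): min(7, -48, -80, -83) = -83
d (Hugo): max(-49, -83) = -49
P (Kira): min(-4, 64, 26, -49) = -49
Hugo prefers the higher value; R=-93, P=-49. P is better since -49 > -93.

P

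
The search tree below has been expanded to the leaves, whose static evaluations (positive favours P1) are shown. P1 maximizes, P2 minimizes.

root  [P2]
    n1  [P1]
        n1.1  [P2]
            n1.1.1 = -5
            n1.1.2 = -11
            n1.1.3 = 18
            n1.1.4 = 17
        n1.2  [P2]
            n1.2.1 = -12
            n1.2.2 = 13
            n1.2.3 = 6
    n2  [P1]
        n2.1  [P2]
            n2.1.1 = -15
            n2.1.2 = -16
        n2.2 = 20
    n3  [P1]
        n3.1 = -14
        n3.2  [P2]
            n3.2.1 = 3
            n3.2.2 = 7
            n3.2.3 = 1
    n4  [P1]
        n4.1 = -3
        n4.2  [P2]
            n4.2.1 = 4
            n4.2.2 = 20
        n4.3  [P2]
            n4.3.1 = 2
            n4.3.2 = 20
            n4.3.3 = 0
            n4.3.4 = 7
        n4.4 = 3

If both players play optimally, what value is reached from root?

n1.1 (P2): min(-5, -11, 18, 17) = -11
n1.2 (P2): min(-12, 13, 6) = -12
n1 (P1): max(-11, -12) = -11
n2.1 (P2): min(-15, -16) = -16
n2 (P1): max(-16, 20) = 20
n3.2 (P2): min(3, 7, 1) = 1
n3 (P1): max(-14, 1) = 1
n4.2 (P2): min(4, 20) = 4
n4.3 (P2): min(2, 20, 0, 7) = 0
n4 (P1): max(-3, 4, 0, 3) = 4
root (P2): min(-11, 20, 1, 4) = -11

-11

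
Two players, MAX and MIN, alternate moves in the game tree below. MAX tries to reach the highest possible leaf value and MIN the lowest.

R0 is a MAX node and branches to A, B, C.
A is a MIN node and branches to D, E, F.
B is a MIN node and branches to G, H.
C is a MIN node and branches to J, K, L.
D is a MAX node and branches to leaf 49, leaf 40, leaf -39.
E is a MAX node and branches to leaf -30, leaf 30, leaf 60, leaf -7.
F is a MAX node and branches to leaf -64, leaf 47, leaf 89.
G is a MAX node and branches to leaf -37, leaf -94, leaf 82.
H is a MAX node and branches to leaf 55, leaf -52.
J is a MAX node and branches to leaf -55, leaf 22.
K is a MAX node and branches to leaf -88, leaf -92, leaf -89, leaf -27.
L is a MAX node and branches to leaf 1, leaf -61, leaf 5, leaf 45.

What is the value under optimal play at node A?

49

D (MAX): max(49, 40, -39) = 49
E (MAX): max(-30, 30, 60, -7) = 60
F (MAX): max(-64, 47, 89) = 89
A (MIN): min(49, 60, 89) = 49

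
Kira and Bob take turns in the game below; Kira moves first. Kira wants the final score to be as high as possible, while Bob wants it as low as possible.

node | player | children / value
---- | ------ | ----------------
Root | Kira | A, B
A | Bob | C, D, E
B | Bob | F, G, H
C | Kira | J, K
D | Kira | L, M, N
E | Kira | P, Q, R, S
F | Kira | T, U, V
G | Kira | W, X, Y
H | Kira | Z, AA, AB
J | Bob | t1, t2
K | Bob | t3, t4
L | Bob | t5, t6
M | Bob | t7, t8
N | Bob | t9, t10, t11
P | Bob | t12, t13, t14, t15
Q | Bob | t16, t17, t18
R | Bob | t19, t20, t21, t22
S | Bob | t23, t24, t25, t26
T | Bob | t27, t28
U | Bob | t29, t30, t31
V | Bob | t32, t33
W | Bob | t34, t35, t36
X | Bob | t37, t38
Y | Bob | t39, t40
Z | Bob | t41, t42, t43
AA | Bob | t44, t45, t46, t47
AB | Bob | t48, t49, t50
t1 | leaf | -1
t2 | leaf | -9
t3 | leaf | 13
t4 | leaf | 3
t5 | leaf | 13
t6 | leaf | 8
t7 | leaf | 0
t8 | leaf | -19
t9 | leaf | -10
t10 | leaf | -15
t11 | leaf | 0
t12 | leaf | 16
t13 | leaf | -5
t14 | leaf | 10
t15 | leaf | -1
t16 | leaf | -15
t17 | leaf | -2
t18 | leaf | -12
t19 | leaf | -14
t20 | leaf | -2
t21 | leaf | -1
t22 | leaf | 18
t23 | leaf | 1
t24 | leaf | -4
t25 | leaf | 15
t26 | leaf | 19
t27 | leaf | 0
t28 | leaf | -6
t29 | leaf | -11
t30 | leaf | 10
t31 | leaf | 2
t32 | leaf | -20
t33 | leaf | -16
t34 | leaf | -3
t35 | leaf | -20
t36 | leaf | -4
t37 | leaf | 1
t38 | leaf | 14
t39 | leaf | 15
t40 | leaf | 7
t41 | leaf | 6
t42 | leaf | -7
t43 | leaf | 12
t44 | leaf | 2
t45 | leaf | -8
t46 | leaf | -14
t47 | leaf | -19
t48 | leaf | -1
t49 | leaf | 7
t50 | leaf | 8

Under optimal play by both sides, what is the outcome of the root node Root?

-4

J (Bob): min(-1, -9) = -9
K (Bob): min(13, 3) = 3
C (Kira): max(-9, 3) = 3
L (Bob): min(13, 8) = 8
M (Bob): min(0, -19) = -19
N (Bob): min(-10, -15, 0) = -15
D (Kira): max(8, -19, -15) = 8
P (Bob): min(16, -5, 10, -1) = -5
Q (Bob): min(-15, -2, -12) = -15
R (Bob): min(-14, -2, -1, 18) = -14
S (Bob): min(1, -4, 15, 19) = -4
E (Kira): max(-5, -15, -14, -4) = -4
A (Bob): min(3, 8, -4) = -4
T (Bob): min(0, -6) = -6
U (Bob): min(-11, 10, 2) = -11
V (Bob): min(-20, -16) = -20
F (Kira): max(-6, -11, -20) = -6
W (Bob): min(-3, -20, -4) = -20
X (Bob): min(1, 14) = 1
Y (Bob): min(15, 7) = 7
G (Kira): max(-20, 1, 7) = 7
Z (Bob): min(6, -7, 12) = -7
AA (Bob): min(2, -8, -14, -19) = -19
AB (Bob): min(-1, 7, 8) = -1
H (Kira): max(-7, -19, -1) = -1
B (Bob): min(-6, 7, -1) = -6
Root (Kira): max(-4, -6) = -4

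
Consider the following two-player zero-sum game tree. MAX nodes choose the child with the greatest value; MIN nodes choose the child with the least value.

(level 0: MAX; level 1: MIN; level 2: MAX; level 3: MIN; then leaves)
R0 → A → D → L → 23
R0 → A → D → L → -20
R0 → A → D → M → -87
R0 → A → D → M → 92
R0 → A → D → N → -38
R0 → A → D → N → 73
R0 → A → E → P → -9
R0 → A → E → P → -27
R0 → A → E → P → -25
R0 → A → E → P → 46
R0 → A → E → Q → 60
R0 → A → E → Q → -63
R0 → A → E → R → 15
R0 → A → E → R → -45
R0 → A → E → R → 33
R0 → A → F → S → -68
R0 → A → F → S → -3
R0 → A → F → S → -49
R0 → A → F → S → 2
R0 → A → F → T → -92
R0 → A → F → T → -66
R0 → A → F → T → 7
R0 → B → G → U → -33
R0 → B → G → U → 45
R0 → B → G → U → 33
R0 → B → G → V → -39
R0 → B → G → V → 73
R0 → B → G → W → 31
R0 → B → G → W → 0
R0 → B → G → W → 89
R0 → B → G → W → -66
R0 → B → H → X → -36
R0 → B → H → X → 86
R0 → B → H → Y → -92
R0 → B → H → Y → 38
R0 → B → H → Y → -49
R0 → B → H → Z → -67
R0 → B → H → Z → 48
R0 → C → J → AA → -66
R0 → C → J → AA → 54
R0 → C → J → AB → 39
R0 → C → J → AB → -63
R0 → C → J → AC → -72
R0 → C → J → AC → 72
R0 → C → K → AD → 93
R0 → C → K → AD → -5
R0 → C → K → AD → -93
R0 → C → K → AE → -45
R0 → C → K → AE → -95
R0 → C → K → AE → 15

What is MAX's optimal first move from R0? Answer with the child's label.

B

L (MIN): min(23, -20) = -20
M (MIN): min(-87, 92) = -87
N (MIN): min(-38, 73) = -38
D (MAX): max(-20, -87, -38) = -20
P (MIN): min(-9, -27, -25, 46) = -27
Q (MIN): min(60, -63) = -63
R (MIN): min(15, -45, 33) = -45
E (MAX): max(-27, -63, -45) = -27
S (MIN): min(-68, -3, -49, 2) = -68
T (MIN): min(-92, -66, 7) = -92
F (MAX): max(-68, -92) = -68
A (MIN): min(-20, -27, -68) = -68
U (MIN): min(-33, 45, 33) = -33
V (MIN): min(-39, 73) = -39
W (MIN): min(31, 0, 89, -66) = -66
G (MAX): max(-33, -39, -66) = -33
X (MIN): min(-36, 86) = -36
Y (MIN): min(-92, 38, -49) = -92
Z (MIN): min(-67, 48) = -67
H (MAX): max(-36, -92, -67) = -36
B (MIN): min(-33, -36) = -36
AA (MIN): min(-66, 54) = -66
AB (MIN): min(39, -63) = -63
AC (MIN): min(-72, 72) = -72
J (MAX): max(-66, -63, -72) = -63
AD (MIN): min(93, -5, -93) = -93
AE (MIN): min(-45, -95, 15) = -95
K (MAX): max(-93, -95) = -93
C (MIN): min(-63, -93) = -93
R0 (MAX): max(-68, -36, -93) = -36
MAX at R0 wants the highest of {A=-68, B=-36, C=-93}, so chooses B.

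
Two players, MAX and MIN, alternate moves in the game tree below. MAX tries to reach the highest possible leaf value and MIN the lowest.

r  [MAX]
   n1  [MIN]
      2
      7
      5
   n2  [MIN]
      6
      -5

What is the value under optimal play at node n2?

-5

n2 (MIN): min(6, -5) = -5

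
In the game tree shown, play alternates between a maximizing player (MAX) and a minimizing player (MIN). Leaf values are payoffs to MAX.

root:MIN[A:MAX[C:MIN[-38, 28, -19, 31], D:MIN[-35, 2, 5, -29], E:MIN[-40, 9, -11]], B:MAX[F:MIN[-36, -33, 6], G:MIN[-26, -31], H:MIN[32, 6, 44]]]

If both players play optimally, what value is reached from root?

-35

C (MIN): min(-38, 28, -19, 31) = -38
D (MIN): min(-35, 2, 5, -29) = -35
E (MIN): min(-40, 9, -11) = -40
A (MAX): max(-38, -35, -40) = -35
F (MIN): min(-36, -33, 6) = -36
G (MIN): min(-26, -31) = -31
H (MIN): min(32, 6, 44) = 6
B (MAX): max(-36, -31, 6) = 6
root (MIN): min(-35, 6) = -35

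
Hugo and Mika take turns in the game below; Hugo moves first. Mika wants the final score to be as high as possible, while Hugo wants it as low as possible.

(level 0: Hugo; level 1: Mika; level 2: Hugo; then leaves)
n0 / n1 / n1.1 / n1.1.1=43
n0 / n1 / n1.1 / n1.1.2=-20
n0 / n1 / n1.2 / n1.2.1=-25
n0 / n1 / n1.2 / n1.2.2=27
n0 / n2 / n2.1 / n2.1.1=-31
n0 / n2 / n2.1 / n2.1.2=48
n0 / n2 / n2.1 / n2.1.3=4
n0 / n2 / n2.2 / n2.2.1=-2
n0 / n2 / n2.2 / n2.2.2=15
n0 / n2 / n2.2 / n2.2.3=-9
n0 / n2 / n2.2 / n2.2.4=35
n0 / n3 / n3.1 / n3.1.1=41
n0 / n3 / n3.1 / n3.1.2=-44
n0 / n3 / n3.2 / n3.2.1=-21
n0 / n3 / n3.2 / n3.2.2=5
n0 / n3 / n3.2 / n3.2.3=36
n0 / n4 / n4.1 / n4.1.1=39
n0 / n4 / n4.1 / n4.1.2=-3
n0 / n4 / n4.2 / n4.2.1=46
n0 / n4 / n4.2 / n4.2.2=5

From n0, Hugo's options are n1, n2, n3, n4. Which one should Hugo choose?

n1.1 (Hugo): min(43, -20) = -20
n1.2 (Hugo): min(-25, 27) = -25
n1 (Mika): max(-20, -25) = -20
n2.1 (Hugo): min(-31, 48, 4) = -31
n2.2 (Hugo): min(-2, 15, -9, 35) = -9
n2 (Mika): max(-31, -9) = -9
n3.1 (Hugo): min(41, -44) = -44
n3.2 (Hugo): min(-21, 5, 36) = -21
n3 (Mika): max(-44, -21) = -21
n4.1 (Hugo): min(39, -3) = -3
n4.2 (Hugo): min(46, 5) = 5
n4 (Mika): max(-3, 5) = 5
n0 (Hugo): min(-20, -9, -21, 5) = -21
Hugo at n0 wants the lowest of {n1=-20, n2=-9, n3=-21, n4=5}, so chooses n3.

n3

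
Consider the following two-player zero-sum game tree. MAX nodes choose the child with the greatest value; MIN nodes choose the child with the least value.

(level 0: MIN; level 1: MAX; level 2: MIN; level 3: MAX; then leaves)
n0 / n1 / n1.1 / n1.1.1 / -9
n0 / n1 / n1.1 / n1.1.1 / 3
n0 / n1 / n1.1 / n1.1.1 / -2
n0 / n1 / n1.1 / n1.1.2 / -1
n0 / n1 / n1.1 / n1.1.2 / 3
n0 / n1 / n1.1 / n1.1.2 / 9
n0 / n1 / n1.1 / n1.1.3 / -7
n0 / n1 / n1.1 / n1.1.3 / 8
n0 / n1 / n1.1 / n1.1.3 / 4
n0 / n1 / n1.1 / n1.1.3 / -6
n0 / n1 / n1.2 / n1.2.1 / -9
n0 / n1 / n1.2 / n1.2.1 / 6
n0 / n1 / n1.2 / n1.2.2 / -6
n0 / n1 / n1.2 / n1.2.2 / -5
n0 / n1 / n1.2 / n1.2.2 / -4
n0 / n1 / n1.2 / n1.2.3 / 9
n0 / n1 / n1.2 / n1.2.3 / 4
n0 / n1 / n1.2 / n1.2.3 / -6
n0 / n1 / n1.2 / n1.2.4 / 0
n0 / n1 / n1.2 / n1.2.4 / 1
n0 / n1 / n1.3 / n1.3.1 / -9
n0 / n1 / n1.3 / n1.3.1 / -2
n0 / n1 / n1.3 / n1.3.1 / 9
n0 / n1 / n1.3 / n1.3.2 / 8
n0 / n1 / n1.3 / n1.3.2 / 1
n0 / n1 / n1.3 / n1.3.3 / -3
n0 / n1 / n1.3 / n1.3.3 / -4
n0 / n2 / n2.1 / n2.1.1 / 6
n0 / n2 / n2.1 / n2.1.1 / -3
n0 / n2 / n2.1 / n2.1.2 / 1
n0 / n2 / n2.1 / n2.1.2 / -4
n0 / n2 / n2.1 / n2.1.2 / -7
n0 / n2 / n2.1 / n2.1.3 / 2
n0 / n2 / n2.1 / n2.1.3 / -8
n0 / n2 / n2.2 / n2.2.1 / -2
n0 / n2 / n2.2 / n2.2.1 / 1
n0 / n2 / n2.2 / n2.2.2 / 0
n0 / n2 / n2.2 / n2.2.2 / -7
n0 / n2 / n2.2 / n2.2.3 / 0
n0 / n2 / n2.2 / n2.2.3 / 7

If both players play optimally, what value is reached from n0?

n1.1.1 (MAX): max(-9, 3, -2) = 3
n1.1.2 (MAX): max(-1, 3, 9) = 9
n1.1.3 (MAX): max(-7, 8, 4, -6) = 8
n1.1 (MIN): min(3, 9, 8) = 3
n1.2.1 (MAX): max(-9, 6) = 6
n1.2.2 (MAX): max(-6, -5, -4) = -4
n1.2.3 (MAX): max(9, 4, -6) = 9
n1.2.4 (MAX): max(0, 1) = 1
n1.2 (MIN): min(6, -4, 9, 1) = -4
n1.3.1 (MAX): max(-9, -2, 9) = 9
n1.3.2 (MAX): max(8, 1) = 8
n1.3.3 (MAX): max(-3, -4) = -3
n1.3 (MIN): min(9, 8, -3) = -3
n1 (MAX): max(3, -4, -3) = 3
n2.1.1 (MAX): max(6, -3) = 6
n2.1.2 (MAX): max(1, -4, -7) = 1
n2.1.3 (MAX): max(2, -8) = 2
n2.1 (MIN): min(6, 1, 2) = 1
n2.2.1 (MAX): max(-2, 1) = 1
n2.2.2 (MAX): max(0, -7) = 0
n2.2.3 (MAX): max(0, 7) = 7
n2.2 (MIN): min(1, 0, 7) = 0
n2 (MAX): max(1, 0) = 1
n0 (MIN): min(3, 1) = 1

1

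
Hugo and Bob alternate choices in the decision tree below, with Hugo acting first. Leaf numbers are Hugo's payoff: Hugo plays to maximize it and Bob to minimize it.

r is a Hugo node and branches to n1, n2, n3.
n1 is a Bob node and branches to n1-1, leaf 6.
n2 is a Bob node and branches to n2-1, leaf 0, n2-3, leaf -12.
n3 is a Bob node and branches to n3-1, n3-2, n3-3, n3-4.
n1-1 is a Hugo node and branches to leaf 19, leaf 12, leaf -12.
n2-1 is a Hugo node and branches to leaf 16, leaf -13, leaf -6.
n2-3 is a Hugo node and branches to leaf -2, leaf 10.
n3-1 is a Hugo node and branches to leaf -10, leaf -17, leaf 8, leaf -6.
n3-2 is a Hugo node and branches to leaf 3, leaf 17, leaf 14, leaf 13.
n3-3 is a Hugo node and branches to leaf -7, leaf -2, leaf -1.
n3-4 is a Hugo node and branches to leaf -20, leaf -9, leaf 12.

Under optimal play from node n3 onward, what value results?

n3-1 (Hugo): max(-10, -17, 8, -6) = 8
n3-2 (Hugo): max(3, 17, 14, 13) = 17
n3-3 (Hugo): max(-7, -2, -1) = -1
n3-4 (Hugo): max(-20, -9, 12) = 12
n3 (Bob): min(8, 17, -1, 12) = -1

-1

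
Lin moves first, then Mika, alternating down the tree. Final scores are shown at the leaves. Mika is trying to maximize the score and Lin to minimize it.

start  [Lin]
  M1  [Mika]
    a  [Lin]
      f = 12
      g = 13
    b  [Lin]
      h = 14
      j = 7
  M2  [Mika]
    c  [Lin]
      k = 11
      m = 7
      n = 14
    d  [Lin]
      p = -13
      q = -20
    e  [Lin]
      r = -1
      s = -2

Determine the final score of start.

7

a (Lin): min(12, 13) = 12
b (Lin): min(14, 7) = 7
M1 (Mika): max(12, 7) = 12
c (Lin): min(11, 7, 14) = 7
d (Lin): min(-13, -20) = -20
e (Lin): min(-1, -2) = -2
M2 (Mika): max(7, -20, -2) = 7
start (Lin): min(12, 7) = 7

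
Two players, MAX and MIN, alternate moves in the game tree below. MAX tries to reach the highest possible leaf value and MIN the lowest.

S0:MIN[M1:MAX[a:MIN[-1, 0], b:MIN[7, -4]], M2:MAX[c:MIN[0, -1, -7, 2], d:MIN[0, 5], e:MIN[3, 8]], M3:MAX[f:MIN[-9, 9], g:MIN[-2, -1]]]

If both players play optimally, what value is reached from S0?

-2

a (MIN): min(-1, 0) = -1
b (MIN): min(7, -4) = -4
M1 (MAX): max(-1, -4) = -1
c (MIN): min(0, -1, -7, 2) = -7
d (MIN): min(0, 5) = 0
e (MIN): min(3, 8) = 3
M2 (MAX): max(-7, 0, 3) = 3
f (MIN): min(-9, 9) = -9
g (MIN): min(-2, -1) = -2
M3 (MAX): max(-9, -2) = -2
S0 (MIN): min(-1, 3, -2) = -2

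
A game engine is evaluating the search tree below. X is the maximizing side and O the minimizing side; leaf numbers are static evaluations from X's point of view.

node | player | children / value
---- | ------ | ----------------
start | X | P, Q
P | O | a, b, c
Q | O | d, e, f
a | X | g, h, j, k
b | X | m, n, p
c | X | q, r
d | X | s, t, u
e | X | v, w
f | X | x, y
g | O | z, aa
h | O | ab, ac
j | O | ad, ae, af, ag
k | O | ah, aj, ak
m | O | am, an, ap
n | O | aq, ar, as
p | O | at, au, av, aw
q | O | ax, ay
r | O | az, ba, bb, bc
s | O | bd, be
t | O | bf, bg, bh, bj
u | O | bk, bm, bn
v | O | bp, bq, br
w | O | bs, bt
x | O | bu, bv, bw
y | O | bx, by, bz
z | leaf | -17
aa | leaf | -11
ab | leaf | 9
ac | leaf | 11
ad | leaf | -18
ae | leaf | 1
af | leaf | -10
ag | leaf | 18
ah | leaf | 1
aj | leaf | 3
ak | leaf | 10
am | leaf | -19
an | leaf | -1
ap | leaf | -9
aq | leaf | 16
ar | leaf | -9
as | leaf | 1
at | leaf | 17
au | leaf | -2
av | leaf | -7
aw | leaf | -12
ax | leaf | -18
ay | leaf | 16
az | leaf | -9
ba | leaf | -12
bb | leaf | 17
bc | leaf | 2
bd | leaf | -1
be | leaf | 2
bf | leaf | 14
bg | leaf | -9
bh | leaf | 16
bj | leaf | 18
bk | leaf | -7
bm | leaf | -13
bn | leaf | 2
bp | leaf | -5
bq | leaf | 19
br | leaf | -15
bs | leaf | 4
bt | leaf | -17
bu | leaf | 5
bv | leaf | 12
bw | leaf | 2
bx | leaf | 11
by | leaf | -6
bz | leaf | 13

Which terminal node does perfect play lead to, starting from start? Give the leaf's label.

ba

g (O): min(-17, -11) = -17
h (O): min(9, 11) = 9
j (O): min(-18, 1, -10, 18) = -18
k (O): min(1, 3, 10) = 1
a (X): max(-17, 9, -18, 1) = 9
m (O): min(-19, -1, -9) = -19
n (O): min(16, -9, 1) = -9
p (O): min(17, -2, -7, -12) = -12
b (X): max(-19, -9, -12) = -9
q (O): min(-18, 16) = -18
r (O): min(-9, -12, 17, 2) = -12
c (X): max(-18, -12) = -12
P (O): min(9, -9, -12) = -12
s (O): min(-1, 2) = -1
t (O): min(14, -9, 16, 18) = -9
u (O): min(-7, -13, 2) = -13
d (X): max(-1, -9, -13) = -1
v (O): min(-5, 19, -15) = -15
w (O): min(4, -17) = -17
e (X): max(-15, -17) = -15
x (O): min(5, 12, 2) = 2
y (O): min(11, -6, 13) = -6
f (X): max(2, -6) = 2
Q (O): min(-1, -15, 2) = -15
start (X): max(-12, -15) = -12
At start, X picks P (highest: -12).
At P, O picks c (lowest: -12).
At c, X picks r (highest: -12).
At r, O picks ba (lowest: -12).
Terminal value -12.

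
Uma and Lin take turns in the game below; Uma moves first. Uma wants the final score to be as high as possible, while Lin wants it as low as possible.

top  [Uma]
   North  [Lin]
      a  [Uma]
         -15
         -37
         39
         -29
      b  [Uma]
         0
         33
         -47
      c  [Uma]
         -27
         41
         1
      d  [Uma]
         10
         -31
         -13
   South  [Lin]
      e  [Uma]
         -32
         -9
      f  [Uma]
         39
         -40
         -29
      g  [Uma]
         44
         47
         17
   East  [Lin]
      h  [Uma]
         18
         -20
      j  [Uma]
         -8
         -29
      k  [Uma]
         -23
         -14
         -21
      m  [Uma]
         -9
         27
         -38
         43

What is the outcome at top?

a (Uma): max(-15, -37, 39, -29) = 39
b (Uma): max(0, 33, -47) = 33
c (Uma): max(-27, 41, 1) = 41
d (Uma): max(10, -31, -13) = 10
North (Lin): min(39, 33, 41, 10) = 10
e (Uma): max(-32, -9) = -9
f (Uma): max(39, -40, -29) = 39
g (Uma): max(44, 47, 17) = 47
South (Lin): min(-9, 39, 47) = -9
h (Uma): max(18, -20) = 18
j (Uma): max(-8, -29) = -8
k (Uma): max(-23, -14, -21) = -14
m (Uma): max(-9, 27, -38, 43) = 43
East (Lin): min(18, -8, -14, 43) = -14
top (Uma): max(10, -9, -14) = 10

10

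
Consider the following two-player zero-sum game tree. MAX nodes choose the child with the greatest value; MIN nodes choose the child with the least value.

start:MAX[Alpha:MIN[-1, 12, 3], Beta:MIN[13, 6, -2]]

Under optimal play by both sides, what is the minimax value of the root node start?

-1

Alpha (MIN): min(-1, 12, 3) = -1
Beta (MIN): min(13, 6, -2) = -2
start (MAX): max(-1, -2) = -1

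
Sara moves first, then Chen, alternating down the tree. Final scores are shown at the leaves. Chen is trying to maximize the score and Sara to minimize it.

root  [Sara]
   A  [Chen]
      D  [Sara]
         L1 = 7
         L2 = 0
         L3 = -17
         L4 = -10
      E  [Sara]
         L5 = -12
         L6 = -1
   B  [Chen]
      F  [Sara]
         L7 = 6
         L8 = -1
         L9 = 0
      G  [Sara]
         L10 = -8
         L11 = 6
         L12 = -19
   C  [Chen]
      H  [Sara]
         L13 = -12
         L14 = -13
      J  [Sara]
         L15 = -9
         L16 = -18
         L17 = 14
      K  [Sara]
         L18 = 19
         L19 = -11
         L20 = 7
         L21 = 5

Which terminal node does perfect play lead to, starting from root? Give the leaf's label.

L5

D (Sara): min(7, 0, -17, -10) = -17
E (Sara): min(-12, -1) = -12
A (Chen): max(-17, -12) = -12
F (Sara): min(6, -1, 0) = -1
G (Sara): min(-8, 6, -19) = -19
B (Chen): max(-1, -19) = -1
H (Sara): min(-12, -13) = -13
J (Sara): min(-9, -18, 14) = -18
K (Sara): min(19, -11, 7, 5) = -11
C (Chen): max(-13, -18, -11) = -11
root (Sara): min(-12, -1, -11) = -12
At root, Sara picks A (lowest: -12).
At A, Chen picks E (highest: -12).
At E, Sara picks L5 (lowest: -12).
Terminal value -12.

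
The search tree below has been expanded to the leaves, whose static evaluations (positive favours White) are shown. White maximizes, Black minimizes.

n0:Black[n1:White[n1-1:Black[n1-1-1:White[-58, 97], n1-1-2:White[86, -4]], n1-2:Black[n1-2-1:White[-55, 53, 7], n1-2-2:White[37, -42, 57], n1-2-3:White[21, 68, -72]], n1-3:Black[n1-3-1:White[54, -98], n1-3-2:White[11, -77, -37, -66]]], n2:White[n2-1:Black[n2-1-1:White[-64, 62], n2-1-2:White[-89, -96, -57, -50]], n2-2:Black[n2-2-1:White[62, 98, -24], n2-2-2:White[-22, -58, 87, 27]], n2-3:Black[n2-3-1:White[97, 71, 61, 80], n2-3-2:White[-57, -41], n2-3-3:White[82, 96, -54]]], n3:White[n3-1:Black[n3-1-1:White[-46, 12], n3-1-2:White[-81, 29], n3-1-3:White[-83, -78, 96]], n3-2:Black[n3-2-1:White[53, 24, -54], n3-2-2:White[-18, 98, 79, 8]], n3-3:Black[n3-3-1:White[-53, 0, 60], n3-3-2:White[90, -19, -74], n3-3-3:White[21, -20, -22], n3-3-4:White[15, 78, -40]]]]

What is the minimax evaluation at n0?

n1-1-1 (White): max(-58, 97) = 97
n1-1-2 (White): max(86, -4) = 86
n1-1 (Black): min(97, 86) = 86
n1-2-1 (White): max(-55, 53, 7) = 53
n1-2-2 (White): max(37, -42, 57) = 57
n1-2-3 (White): max(21, 68, -72) = 68
n1-2 (Black): min(53, 57, 68) = 53
n1-3-1 (White): max(54, -98) = 54
n1-3-2 (White): max(11, -77, -37, -66) = 11
n1-3 (Black): min(54, 11) = 11
n1 (White): max(86, 53, 11) = 86
n2-1-1 (White): max(-64, 62) = 62
n2-1-2 (White): max(-89, -96, -57, -50) = -50
n2-1 (Black): min(62, -50) = -50
n2-2-1 (White): max(62, 98, -24) = 98
n2-2-2 (White): max(-22, -58, 87, 27) = 87
n2-2 (Black): min(98, 87) = 87
n2-3-1 (White): max(97, 71, 61, 80) = 97
n2-3-2 (White): max(-57, -41) = -41
n2-3-3 (White): max(82, 96, -54) = 96
n2-3 (Black): min(97, -41, 96) = -41
n2 (White): max(-50, 87, -41) = 87
n3-1-1 (White): max(-46, 12) = 12
n3-1-2 (White): max(-81, 29) = 29
n3-1-3 (White): max(-83, -78, 96) = 96
n3-1 (Black): min(12, 29, 96) = 12
n3-2-1 (White): max(53, 24, -54) = 53
n3-2-2 (White): max(-18, 98, 79, 8) = 98
n3-2 (Black): min(53, 98) = 53
n3-3-1 (White): max(-53, 0, 60) = 60
n3-3-2 (White): max(90, -19, -74) = 90
n3-3-3 (White): max(21, -20, -22) = 21
n3-3-4 (White): max(15, 78, -40) = 78
n3-3 (Black): min(60, 90, 21, 78) = 21
n3 (White): max(12, 53, 21) = 53
n0 (Black): min(86, 87, 53) = 53

53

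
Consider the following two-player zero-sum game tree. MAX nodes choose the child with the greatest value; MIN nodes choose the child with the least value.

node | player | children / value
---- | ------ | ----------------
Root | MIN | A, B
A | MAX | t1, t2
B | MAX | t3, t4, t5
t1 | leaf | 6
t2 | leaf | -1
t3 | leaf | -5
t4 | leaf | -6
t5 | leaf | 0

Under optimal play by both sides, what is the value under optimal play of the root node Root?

0

A (MAX): max(6, -1) = 6
B (MAX): max(-5, -6, 0) = 0
Root (MIN): min(6, 0) = 0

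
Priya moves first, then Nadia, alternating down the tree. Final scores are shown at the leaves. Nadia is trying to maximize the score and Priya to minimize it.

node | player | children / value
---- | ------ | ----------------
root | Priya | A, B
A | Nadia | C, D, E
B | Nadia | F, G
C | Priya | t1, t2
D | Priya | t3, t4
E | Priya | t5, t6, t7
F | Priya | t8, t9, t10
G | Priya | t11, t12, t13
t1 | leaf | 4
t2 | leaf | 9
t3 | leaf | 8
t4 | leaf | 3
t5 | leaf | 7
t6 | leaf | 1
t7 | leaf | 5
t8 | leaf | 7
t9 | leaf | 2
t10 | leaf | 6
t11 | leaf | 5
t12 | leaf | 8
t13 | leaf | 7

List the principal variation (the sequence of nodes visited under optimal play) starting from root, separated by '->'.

root -> A -> C -> t1

C (Priya): min(4, 9) = 4
D (Priya): min(8, 3) = 3
E (Priya): min(7, 1, 5) = 1
A (Nadia): max(4, 3, 1) = 4
F (Priya): min(7, 2, 6) = 2
G (Priya): min(5, 8, 7) = 5
B (Nadia): max(2, 5) = 5
root (Priya): min(4, 5) = 4
At root, Priya picks A (lowest: 4).
At A, Nadia picks C (highest: 4).
At C, Priya picks t1 (lowest: 4).
Terminal value 4.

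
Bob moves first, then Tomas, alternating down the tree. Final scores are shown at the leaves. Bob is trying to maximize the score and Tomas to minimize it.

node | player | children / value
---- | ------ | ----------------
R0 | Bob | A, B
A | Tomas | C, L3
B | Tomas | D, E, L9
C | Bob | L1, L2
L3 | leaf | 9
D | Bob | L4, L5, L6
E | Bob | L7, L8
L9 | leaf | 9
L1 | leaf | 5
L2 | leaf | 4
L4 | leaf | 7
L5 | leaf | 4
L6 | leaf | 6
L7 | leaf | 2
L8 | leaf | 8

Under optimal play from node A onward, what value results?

C (Bob): max(5, 4) = 5
A (Tomas): min(5, 9) = 5

5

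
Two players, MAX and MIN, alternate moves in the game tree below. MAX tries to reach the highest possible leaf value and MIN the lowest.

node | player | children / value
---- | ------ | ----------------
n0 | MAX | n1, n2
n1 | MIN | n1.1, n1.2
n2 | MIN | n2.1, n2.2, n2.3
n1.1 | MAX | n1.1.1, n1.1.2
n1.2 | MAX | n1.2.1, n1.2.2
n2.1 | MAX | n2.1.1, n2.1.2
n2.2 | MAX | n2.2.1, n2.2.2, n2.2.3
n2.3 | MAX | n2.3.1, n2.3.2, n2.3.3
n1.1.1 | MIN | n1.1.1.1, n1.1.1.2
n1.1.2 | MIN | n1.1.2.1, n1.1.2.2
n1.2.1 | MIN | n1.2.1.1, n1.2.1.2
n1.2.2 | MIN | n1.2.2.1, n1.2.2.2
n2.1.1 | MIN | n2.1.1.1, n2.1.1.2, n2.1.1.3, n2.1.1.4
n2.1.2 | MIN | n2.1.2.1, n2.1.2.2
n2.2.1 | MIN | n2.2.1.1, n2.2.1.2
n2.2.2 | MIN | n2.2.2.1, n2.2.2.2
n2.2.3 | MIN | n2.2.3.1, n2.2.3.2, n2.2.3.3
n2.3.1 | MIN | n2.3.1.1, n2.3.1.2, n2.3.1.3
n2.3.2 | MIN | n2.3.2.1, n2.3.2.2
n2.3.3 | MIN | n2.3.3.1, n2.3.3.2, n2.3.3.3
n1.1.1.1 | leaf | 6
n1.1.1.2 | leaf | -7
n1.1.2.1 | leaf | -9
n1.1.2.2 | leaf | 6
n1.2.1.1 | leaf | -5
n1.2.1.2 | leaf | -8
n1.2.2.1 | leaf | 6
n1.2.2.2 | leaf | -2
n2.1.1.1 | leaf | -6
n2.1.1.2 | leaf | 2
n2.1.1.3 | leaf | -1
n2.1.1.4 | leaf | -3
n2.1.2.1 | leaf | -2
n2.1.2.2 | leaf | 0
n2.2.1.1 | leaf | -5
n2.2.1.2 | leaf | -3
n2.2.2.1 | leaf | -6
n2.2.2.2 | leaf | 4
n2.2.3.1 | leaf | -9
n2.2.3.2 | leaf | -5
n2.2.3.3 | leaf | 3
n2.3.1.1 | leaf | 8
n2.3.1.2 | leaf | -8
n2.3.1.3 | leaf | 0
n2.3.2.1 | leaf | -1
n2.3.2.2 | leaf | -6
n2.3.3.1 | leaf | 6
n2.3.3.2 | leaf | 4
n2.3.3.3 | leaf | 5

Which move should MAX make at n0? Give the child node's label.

n1.1.1 (MIN): min(6, -7) = -7
n1.1.2 (MIN): min(-9, 6) = -9
n1.1 (MAX): max(-7, -9) = -7
n1.2.1 (MIN): min(-5, -8) = -8
n1.2.2 (MIN): min(6, -2) = -2
n1.2 (MAX): max(-8, -2) = -2
n1 (MIN): min(-7, -2) = -7
n2.1.1 (MIN): min(-6, 2, -1, -3) = -6
n2.1.2 (MIN): min(-2, 0) = -2
n2.1 (MAX): max(-6, -2) = -2
n2.2.1 (MIN): min(-5, -3) = -5
n2.2.2 (MIN): min(-6, 4) = -6
n2.2.3 (MIN): min(-9, -5, 3) = -9
n2.2 (MAX): max(-5, -6, -9) = -5
n2.3.1 (MIN): min(8, -8, 0) = -8
n2.3.2 (MIN): min(-1, -6) = -6
n2.3.3 (MIN): min(6, 4, 5) = 4
n2.3 (MAX): max(-8, -6, 4) = 4
n2 (MIN): min(-2, -5, 4) = -5
n0 (MAX): max(-7, -5) = -5
MAX at n0 wants the highest of {n1=-7, n2=-5}, so chooses n2.

n2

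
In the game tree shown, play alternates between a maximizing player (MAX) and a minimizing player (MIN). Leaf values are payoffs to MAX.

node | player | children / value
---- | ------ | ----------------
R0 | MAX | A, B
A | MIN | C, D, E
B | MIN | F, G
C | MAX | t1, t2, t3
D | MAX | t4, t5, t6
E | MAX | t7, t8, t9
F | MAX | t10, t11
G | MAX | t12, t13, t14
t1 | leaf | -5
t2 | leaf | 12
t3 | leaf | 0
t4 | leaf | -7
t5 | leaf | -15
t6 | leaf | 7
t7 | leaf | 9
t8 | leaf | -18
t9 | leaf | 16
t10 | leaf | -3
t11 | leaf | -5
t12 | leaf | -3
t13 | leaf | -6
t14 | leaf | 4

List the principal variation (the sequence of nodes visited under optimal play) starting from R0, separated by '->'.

C (MAX): max(-5, 12, 0) = 12
D (MAX): max(-7, -15, 7) = 7
E (MAX): max(9, -18, 16) = 16
A (MIN): min(12, 7, 16) = 7
F (MAX): max(-3, -5) = -3
G (MAX): max(-3, -6, 4) = 4
B (MIN): min(-3, 4) = -3
R0 (MAX): max(7, -3) = 7
At R0, MAX picks A (highest: 7).
At A, MIN picks D (lowest: 7).
At D, MAX picks t6 (highest: 7).
Terminal value 7.

R0 -> A -> D -> t6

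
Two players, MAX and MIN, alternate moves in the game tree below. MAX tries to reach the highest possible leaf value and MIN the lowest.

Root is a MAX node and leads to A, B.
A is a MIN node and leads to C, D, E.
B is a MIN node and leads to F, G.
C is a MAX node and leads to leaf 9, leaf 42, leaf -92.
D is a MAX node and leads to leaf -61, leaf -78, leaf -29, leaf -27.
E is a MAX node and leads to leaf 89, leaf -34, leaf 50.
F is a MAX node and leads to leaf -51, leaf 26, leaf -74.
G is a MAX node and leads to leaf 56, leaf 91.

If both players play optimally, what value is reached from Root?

C (MAX): max(9, 42, -92) = 42
D (MAX): max(-61, -78, -29, -27) = -27
E (MAX): max(89, -34, 50) = 89
A (MIN): min(42, -27, 89) = -27
F (MAX): max(-51, 26, -74) = 26
G (MAX): max(56, 91) = 91
B (MIN): min(26, 91) = 26
Root (MAX): max(-27, 26) = 26

26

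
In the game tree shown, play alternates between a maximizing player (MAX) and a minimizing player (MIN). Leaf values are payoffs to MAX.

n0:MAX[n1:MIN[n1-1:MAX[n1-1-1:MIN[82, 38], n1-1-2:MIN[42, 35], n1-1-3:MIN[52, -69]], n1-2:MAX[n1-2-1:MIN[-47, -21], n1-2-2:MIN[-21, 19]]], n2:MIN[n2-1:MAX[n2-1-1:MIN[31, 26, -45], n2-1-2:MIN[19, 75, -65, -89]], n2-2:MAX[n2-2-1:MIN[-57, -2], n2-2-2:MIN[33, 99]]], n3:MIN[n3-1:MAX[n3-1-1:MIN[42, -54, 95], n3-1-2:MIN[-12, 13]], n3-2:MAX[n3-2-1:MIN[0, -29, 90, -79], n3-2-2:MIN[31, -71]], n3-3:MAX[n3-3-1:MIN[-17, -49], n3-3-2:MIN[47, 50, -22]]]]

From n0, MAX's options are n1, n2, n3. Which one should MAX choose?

n1

n1-1-1 (MIN): min(82, 38) = 38
n1-1-2 (MIN): min(42, 35) = 35
n1-1-3 (MIN): min(52, -69) = -69
n1-1 (MAX): max(38, 35, -69) = 38
n1-2-1 (MIN): min(-47, -21) = -47
n1-2-2 (MIN): min(-21, 19) = -21
n1-2 (MAX): max(-47, -21) = -21
n1 (MIN): min(38, -21) = -21
n2-1-1 (MIN): min(31, 26, -45) = -45
n2-1-2 (MIN): min(19, 75, -65, -89) = -89
n2-1 (MAX): max(-45, -89) = -45
n2-2-1 (MIN): min(-57, -2) = -57
n2-2-2 (MIN): min(33, 99) = 33
n2-2 (MAX): max(-57, 33) = 33
n2 (MIN): min(-45, 33) = -45
n3-1-1 (MIN): min(42, -54, 95) = -54
n3-1-2 (MIN): min(-12, 13) = -12
n3-1 (MAX): max(-54, -12) = -12
n3-2-1 (MIN): min(0, -29, 90, -79) = -79
n3-2-2 (MIN): min(31, -71) = -71
n3-2 (MAX): max(-79, -71) = -71
n3-3-1 (MIN): min(-17, -49) = -49
n3-3-2 (MIN): min(47, 50, -22) = -22
n3-3 (MAX): max(-49, -22) = -22
n3 (MIN): min(-12, -71, -22) = -71
n0 (MAX): max(-21, -45, -71) = -21
MAX at n0 wants the highest of {n1=-21, n2=-45, n3=-71}, so chooses n1.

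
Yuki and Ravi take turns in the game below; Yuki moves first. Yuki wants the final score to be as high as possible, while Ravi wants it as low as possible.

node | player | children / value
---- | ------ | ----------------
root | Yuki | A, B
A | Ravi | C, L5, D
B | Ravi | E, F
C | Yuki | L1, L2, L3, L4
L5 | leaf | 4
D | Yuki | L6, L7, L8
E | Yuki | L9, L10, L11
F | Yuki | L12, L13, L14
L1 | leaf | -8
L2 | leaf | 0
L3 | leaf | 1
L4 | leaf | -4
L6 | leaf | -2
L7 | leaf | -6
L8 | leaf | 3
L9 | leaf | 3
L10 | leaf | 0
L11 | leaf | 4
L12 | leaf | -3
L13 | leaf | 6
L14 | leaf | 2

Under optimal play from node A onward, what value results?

C (Yuki): max(-8, 0, 1, -4) = 1
D (Yuki): max(-2, -6, 3) = 3
A (Ravi): min(1, 4, 3) = 1

1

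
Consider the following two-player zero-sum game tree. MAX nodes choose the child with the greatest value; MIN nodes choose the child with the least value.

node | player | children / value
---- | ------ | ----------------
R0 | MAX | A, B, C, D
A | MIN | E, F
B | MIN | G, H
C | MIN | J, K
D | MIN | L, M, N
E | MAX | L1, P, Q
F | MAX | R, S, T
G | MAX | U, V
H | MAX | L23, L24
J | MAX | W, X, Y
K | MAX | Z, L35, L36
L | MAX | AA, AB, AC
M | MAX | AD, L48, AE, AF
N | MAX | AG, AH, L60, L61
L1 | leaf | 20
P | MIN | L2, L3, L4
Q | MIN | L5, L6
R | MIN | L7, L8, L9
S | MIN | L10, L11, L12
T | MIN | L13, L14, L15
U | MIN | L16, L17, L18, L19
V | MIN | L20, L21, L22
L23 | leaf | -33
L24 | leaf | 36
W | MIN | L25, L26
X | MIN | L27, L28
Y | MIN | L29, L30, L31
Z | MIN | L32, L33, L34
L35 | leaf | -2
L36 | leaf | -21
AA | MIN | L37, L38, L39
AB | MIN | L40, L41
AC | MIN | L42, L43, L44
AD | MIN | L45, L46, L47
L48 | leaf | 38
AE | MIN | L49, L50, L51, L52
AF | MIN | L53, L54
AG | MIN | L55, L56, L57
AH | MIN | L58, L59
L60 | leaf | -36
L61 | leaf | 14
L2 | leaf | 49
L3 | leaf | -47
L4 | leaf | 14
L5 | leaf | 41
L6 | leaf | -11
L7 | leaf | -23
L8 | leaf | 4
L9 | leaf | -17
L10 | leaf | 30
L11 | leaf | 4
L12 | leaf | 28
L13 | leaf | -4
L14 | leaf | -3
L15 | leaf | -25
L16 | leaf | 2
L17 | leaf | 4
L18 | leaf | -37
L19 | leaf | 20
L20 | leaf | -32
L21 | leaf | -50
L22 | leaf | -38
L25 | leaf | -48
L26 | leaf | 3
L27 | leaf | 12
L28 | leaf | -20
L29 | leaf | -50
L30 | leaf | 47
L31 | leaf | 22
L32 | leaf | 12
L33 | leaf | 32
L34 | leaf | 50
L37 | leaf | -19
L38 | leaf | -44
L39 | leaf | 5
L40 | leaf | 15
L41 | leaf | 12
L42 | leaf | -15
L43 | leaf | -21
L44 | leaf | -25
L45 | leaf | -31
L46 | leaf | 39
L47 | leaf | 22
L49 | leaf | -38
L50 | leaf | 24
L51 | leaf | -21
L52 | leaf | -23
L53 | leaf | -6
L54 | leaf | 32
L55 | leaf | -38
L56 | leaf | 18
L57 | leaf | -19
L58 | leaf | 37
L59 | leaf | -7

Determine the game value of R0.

P (MIN): min(49, -47, 14) = -47
Q (MIN): min(41, -11) = -11
E (MAX): max(20, -47, -11) = 20
R (MIN): min(-23, 4, -17) = -23
S (MIN): min(30, 4, 28) = 4
T (MIN): min(-4, -3, -25) = -25
F (MAX): max(-23, 4, -25) = 4
A (MIN): min(20, 4) = 4
U (MIN): min(2, 4, -37, 20) = -37
V (MIN): min(-32, -50, -38) = -50
G (MAX): max(-37, -50) = -37
H (MAX): max(-33, 36) = 36
B (MIN): min(-37, 36) = -37
W (MIN): min(-48, 3) = -48
X (MIN): min(12, -20) = -20
Y (MIN): min(-50, 47, 22) = -50
J (MAX): max(-48, -20, -50) = -20
Z (MIN): min(12, 32, 50) = 12
K (MAX): max(12, -2, -21) = 12
C (MIN): min(-20, 12) = -20
AA (MIN): min(-19, -44, 5) = -44
AB (MIN): min(15, 12) = 12
AC (MIN): min(-15, -21, -25) = -25
L (MAX): max(-44, 12, -25) = 12
AD (MIN): min(-31, 39, 22) = -31
AE (MIN): min(-38, 24, -21, -23) = -38
AF (MIN): min(-6, 32) = -6
M (MAX): max(-31, 38, -38, -6) = 38
AG (MIN): min(-38, 18, -19) = -38
AH (MIN): min(37, -7) = -7
N (MAX): max(-38, -7, -36, 14) = 14
D (MIN): min(12, 38, 14) = 12
R0 (MAX): max(4, -37, -20, 12) = 12

12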